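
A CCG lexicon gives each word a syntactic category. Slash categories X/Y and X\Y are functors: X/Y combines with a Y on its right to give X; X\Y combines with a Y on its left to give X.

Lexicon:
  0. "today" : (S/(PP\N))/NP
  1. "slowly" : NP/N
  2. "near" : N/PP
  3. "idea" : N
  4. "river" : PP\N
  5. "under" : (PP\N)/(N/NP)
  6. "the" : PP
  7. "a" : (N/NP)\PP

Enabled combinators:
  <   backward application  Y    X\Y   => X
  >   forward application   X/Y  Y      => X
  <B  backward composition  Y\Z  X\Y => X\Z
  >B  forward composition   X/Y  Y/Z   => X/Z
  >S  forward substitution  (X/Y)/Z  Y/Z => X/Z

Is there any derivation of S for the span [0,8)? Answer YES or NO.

[0,8] S   >
  [0,5] S/(PP\N)   >
    [0,1] "today" : (S/(PP\N))/NP
    [1,5] NP   >
      [1,3] NP/PP   >B
        [1,2] "slowly" : NP/N
        [2,3] "near" : N/PP
      [3,5] PP   <
        [3,4] "idea" : N
        [4,5] "river" : PP\N
  [5,8] PP\N   >
    [5,6] "under" : (PP\N)/(N/NP)
    [6,8] N/NP   <
      [6,7] "the" : PP
      [7,8] "a" : (N/NP)\PP

YES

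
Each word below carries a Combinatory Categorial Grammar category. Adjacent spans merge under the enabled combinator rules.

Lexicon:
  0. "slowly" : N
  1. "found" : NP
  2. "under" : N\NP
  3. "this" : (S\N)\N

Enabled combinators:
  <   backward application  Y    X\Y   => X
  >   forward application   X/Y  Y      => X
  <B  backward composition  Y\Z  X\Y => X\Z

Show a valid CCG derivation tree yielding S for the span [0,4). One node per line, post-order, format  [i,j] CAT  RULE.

[0,4] S   <
  [0,1] "slowly" : N
  [1,4] S\N   <
    [1,3] N   <
      [1,2] "found" : NP
      [2,3] "under" : N\NP
    [3,4] "this" : (S\N)\N

[0,1] N  lex  "slowly"
[1,2] NP  lex  "found"
[2,3] N\NP  lex  "under"
[1,3] N  <  k=2
[3,4] (S\N)\N  lex  "this"
[1,4] S\N  <  k=3
[0,4] S  <  k=1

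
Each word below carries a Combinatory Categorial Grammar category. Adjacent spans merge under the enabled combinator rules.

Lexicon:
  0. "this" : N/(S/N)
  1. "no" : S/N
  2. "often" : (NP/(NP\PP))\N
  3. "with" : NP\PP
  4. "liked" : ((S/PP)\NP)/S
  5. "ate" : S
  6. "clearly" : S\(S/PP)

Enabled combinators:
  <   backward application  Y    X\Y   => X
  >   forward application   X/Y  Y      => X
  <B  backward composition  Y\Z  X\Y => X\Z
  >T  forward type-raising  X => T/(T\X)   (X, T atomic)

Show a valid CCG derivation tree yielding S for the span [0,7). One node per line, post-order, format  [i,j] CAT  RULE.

[0,7] S   <
  [0,6] S/PP   <
    [0,4] NP   >
      [0,3] NP/(NP\PP)   <
        [0,2] N   >
          [0,1] "this" : N/(S/N)
          [1,2] "no" : S/N
        [2,3] "often" : (NP/(NP\PP))\N
      [3,4] "with" : NP\PP
    [4,6] (S/PP)\NP   >
      [4,5] "liked" : ((S/PP)\NP)/S
      [5,6] "ate" : S
  [6,7] "clearly" : S\(S/PP)

[0,1] N/(S/N)  lex  "this"
[1,2] S/N  lex  "no"
[0,2] N  >  k=1
[2,3] (NP/(NP\PP))\N  lex  "often"
[0,3] NP/(NP\PP)  <  k=2
[3,4] NP\PP  lex  "with"
[0,4] NP  >  k=3
[4,5] ((S/PP)\NP)/S  lex  "liked"
[5,6] S  lex  "ate"
[4,6] (S/PP)\NP  >  k=5
[0,6] S/PP  <  k=4
[6,7] S\(S/PP)  lex  "clearly"
[0,7] S  <  k=6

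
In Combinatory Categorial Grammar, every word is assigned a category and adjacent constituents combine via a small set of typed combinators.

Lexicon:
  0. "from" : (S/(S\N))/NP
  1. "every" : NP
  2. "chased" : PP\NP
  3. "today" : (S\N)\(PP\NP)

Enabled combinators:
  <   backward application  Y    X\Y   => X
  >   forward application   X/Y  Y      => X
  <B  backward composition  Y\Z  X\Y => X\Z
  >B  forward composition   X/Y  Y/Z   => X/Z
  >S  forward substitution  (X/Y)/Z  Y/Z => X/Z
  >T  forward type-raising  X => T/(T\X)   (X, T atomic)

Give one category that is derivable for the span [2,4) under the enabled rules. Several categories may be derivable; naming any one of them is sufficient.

[0,4] S   >
  [0,2] S/(S\N)   >
    [0,1] "from" : (S/(S\N))/NP
    [1,2] "every" : NP
  [2,4] S\N   <
    [2,3] "chased" : PP\NP
    [3,4] "today" : (S\N)\(PP\NP)

S\N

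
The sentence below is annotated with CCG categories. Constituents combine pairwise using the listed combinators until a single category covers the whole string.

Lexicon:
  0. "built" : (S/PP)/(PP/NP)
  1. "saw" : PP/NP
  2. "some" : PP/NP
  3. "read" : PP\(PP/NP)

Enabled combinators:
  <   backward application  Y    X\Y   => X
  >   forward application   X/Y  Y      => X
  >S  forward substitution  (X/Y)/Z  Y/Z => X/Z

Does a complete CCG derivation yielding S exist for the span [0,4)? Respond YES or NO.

YES

[0,4] S   >
  [0,2] S/PP   >
    [0,1] "built" : (S/PP)/(PP/NP)
    [1,2] "saw" : PP/NP
  [2,4] PP   <
    [2,3] "some" : PP/NP
    [3,4] "read" : PP\(PP/NP)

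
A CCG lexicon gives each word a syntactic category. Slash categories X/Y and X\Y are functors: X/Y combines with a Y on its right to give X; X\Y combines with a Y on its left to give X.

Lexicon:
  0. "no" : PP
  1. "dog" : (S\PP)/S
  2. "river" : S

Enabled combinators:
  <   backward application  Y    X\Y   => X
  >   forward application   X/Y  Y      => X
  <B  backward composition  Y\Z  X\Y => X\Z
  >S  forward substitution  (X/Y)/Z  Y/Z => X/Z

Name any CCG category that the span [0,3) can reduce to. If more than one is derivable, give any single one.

[0,3] S   <
  [0,1] "no" : PP
  [1,3] S\PP   >
    [1,2] "dog" : (S\PP)/S
    [2,3] "river" : S

S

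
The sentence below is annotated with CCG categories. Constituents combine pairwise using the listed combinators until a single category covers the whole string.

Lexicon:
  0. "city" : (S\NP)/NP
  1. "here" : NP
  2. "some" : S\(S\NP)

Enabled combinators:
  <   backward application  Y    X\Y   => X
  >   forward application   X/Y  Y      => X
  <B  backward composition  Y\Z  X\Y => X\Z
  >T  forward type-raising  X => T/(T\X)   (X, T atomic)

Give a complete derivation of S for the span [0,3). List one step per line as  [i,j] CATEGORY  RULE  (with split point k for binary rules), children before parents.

[0,3] S   <
  [0,2] S\NP   >
    [0,1] "city" : (S\NP)/NP
    [1,2] "here" : NP
  [2,3] "some" : S\(S\NP)

[0,1] (S\NP)/NP  lex  "city"
[1,2] NP  lex  "here"
[0,2] S\NP  >  k=1
[2,3] S\(S\NP)  lex  "some"
[0,3] S  <  k=2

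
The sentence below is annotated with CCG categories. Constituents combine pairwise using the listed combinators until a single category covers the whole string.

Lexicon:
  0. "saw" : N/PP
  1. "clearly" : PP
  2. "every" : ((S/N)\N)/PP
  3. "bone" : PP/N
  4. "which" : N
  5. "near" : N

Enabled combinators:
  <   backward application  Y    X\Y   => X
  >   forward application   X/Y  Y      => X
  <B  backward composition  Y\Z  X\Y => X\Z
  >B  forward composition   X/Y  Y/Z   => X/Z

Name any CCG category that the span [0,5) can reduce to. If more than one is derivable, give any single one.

S/N

[0,6] S   >
  [0,5] S/N   <
    [0,2] N   >
      [0,1] "saw" : N/PP
      [1,2] "clearly" : PP
    [2,5] (S/N)\N   >
      [2,3] "every" : ((S/N)\N)/PP
      [3,5] PP   >
        [3,4] "bone" : PP/N
        [4,5] "which" : N
  [5,6] "near" : N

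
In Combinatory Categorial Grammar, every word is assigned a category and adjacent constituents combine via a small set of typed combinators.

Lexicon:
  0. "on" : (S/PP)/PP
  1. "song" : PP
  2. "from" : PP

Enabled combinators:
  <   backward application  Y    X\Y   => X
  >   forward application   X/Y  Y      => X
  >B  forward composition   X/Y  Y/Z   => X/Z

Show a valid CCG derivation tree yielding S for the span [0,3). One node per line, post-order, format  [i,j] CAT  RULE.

[0,1] (S/PP)/PP  lex  "on"
[1,2] PP  lex  "song"
[0,2] S/PP  >  k=1
[2,3] PP  lex  "from"
[0,3] S  >  k=2

[0,3] S   >
  [0,2] S/PP   >
    [0,1] "on" : (S/PP)/PP
    [1,2] "song" : PP
  [2,3] "from" : PP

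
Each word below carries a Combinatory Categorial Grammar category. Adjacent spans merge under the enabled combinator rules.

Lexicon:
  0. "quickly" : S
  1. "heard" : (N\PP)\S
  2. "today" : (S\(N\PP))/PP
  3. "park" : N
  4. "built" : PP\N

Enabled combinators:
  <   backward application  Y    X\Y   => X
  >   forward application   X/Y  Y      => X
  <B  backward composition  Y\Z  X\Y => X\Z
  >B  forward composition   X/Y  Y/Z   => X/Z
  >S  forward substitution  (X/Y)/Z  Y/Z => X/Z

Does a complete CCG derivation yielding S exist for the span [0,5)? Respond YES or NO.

YES

[0,5] S   <
  [0,2] N\PP   <
    [0,1] "quickly" : S
    [1,2] "heard" : (N\PP)\S
  [2,5] S\(N\PP)   >
    [2,3] "today" : (S\(N\PP))/PP
    [3,5] PP   <
      [3,4] "park" : N
      [4,5] "built" : PP\N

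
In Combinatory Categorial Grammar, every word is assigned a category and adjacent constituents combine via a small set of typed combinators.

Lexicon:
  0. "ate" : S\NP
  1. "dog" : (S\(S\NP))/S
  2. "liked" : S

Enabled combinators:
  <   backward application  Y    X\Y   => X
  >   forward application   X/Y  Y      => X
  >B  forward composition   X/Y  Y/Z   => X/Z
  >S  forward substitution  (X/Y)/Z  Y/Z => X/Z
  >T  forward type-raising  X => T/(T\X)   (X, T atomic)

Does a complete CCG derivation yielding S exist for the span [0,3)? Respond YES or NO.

YES

[0,3] S   <
  [0,1] "ate" : S\NP
  [1,3] S\(S\NP)   >
    [1,2] "dog" : (S\(S\NP))/S
    [2,3] "liked" : S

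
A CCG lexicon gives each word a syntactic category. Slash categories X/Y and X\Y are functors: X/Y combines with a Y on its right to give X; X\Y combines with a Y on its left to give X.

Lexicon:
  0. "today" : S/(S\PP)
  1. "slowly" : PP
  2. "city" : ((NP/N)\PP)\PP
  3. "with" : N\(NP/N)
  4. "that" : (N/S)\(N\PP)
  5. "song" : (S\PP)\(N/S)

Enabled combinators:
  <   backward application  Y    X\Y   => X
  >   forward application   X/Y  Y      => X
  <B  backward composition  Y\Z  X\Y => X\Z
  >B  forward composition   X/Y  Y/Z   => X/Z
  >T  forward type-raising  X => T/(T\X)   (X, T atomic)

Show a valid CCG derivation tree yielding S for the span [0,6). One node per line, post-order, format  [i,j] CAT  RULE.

[0,1] S/(S\PP)  lex  "today"
[1,2] PP  lex  "slowly"
[2,3] ((NP/N)\PP)\PP  lex  "city"
[1,3] (NP/N)\PP  <  k=2
[3,4] N\(NP/N)  lex  "with"
[1,4] N\PP  <B  k=3
[4,5] (N/S)\(N\PP)  lex  "that"
[1,5] N/S  <  k=4
[5,6] (S\PP)\(N/S)  lex  "song"
[1,6] S\PP  <  k=5
[0,6] S  >  k=1

[0,6] S   >
  [0,1] "today" : S/(S\PP)
  [1,6] S\PP   <
    [1,5] N/S   <
      [1,4] N\PP   <B
        [1,3] (NP/N)\PP   <
          [1,2] "slowly" : PP
          [2,3] "city" : ((NP/N)\PP)\PP
        [3,4] "with" : N\(NP/N)
      [4,5] "that" : (N/S)\(N\PP)
    [5,6] "song" : (S\PP)\(N/S)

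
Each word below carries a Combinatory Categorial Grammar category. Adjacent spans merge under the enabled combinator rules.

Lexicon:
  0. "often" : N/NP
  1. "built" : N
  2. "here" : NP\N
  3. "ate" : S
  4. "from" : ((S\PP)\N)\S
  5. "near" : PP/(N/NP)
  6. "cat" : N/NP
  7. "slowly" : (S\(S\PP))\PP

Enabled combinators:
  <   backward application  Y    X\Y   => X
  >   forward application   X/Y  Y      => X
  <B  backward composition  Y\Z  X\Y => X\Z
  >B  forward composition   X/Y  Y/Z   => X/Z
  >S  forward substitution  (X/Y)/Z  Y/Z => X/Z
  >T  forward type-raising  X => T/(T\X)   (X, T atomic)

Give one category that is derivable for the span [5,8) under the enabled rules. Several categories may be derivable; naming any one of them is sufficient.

[0,8] S   <
  [0,5] S\PP   <
    [0,3] N   >
      [0,1] "often" : N/NP
      [1,3] NP   >
        [1,2] NP/(NP\N)   >T
          [1,2] "built" : N
        [2,3] "here" : NP\N
    [3,5] (S\PP)\N   <
      [3,4] "ate" : S
      [4,5] "from" : ((S\PP)\N)\S
  [5,8] S\(S\PP)   <
    [5,7] PP   >
      [5,6] "near" : PP/(N/NP)
      [6,7] "cat" : N/NP
    [7,8] "slowly" : (S\(S\PP))\PP

S\(S\PP)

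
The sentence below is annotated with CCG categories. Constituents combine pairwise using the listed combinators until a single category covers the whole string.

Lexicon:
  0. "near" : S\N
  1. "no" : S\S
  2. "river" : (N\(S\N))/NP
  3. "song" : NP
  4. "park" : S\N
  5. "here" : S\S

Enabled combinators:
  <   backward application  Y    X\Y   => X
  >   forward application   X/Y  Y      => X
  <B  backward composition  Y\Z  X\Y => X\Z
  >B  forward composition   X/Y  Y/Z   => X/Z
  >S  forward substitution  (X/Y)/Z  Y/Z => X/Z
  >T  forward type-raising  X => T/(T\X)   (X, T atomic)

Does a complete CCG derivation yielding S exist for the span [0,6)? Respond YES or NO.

[0,6] S   <
  [0,4] N   <
    [0,2] S\N   <B
      [0,1] "near" : S\N
      [1,2] "no" : S\S
    [2,4] N\(S\N)   >
      [2,3] "river" : (N\(S\N))/NP
      [3,4] "song" : NP
  [4,6] S\N   <B
    [4,5] "park" : S\N
    [5,6] "here" : S\S

YES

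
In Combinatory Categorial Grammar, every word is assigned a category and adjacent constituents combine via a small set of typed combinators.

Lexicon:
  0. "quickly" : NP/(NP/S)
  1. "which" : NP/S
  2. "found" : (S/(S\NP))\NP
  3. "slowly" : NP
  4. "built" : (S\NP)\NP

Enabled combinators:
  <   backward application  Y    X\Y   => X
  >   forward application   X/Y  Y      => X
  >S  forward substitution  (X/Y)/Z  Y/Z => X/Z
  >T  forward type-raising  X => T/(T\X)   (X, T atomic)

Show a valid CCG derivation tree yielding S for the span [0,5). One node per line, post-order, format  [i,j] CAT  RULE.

[0,1] NP/(NP/S)  lex  "quickly"
[1,2] NP/S  lex  "which"
[0,2] NP  >  k=1
[2,3] (S/(S\NP))\NP  lex  "found"
[0,3] S/(S\NP)  <  k=2
[3,4] NP  lex  "slowly"
[4,5] (S\NP)\NP  lex  "built"
[3,5] S\NP  <  k=4
[0,5] S  >  k=3

[0,5] S   >
  [0,3] S/(S\NP)   <
    [0,2] NP   >
      [0,1] "quickly" : NP/(NP/S)
      [1,2] "which" : NP/S
    [2,3] "found" : (S/(S\NP))\NP
  [3,5] S\NP   <
    [3,4] "slowly" : NP
    [4,5] "built" : (S\NP)\NP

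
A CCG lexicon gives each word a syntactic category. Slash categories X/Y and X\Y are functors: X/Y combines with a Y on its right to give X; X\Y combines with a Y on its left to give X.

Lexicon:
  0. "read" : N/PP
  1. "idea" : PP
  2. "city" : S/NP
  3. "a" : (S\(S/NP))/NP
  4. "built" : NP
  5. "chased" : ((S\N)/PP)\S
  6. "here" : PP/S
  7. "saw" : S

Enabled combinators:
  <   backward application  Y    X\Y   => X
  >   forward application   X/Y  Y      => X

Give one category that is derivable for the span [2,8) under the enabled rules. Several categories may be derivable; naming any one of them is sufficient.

[0,8] S   <
  [0,2] N   >
    [0,1] "read" : N/PP
    [1,2] "idea" : PP
  [2,8] S\N   >
    [2,6] (S\N)/PP   <
      [2,5] S   <
        [2,3] "city" : S/NP
        [3,5] S\(S/NP)   >
          [3,4] "a" : (S\(S/NP))/NP
          [4,5] "built" : NP
      [5,6] "chased" : ((S\N)/PP)\S
    [6,8] PP   >
      [6,7] "here" : PP/S
      [7,8] "saw" : S

S\N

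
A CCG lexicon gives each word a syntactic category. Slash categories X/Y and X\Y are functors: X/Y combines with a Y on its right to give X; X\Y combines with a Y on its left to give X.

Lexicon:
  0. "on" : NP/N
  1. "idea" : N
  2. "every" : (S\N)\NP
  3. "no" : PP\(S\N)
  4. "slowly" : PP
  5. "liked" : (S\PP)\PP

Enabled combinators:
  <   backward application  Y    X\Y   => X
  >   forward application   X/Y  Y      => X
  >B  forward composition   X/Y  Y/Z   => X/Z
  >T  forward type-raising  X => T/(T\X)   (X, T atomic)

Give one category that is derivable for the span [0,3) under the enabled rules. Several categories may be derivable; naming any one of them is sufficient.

[0,6] S   <
  [0,4] PP   <
    [0,3] S\N   <
      [0,2] NP   >
        [0,1] "on" : NP/N
        [1,2] "idea" : N
      [2,3] "every" : (S\N)\NP
    [3,4] "no" : PP\(S\N)
  [4,6] S\PP   <
    [4,5] "slowly" : PP
    [5,6] "liked" : (S\PP)\PP

S\N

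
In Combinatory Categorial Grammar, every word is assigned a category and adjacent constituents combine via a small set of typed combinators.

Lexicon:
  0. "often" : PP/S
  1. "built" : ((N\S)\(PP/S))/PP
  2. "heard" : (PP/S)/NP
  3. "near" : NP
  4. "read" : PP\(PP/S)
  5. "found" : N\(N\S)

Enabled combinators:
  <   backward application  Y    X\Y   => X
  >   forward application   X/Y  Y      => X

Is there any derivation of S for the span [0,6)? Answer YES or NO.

PP/S ((N\S)\(PP/S))/PP (PP/S)/NP NP PP\(PP/S) N\(N\S)
CKY chart[0,6] = {N}; S ∉ chart

NO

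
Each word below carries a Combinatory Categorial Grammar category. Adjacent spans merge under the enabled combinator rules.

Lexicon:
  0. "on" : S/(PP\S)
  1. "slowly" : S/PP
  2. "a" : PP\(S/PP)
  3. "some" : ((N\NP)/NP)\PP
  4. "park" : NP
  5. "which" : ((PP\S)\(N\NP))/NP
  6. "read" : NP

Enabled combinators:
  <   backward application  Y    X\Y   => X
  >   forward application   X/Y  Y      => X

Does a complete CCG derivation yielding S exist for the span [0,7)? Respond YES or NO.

[0,7] S   >
  [0,1] "on" : S/(PP\S)
  [1,7] PP\S   <
    [1,5] N\NP   >
      [1,4] (N\NP)/NP   <
        [1,3] PP   <
          [1,2] "slowly" : S/PP
          [2,3] "a" : PP\(S/PP)
        [3,4] "some" : ((N\NP)/NP)\PP
      [4,5] "park" : NP
    [5,7] (PP\S)\(N\NP)   >
      [5,6] "which" : ((PP\S)\(N\NP))/NP
      [6,7] "read" : NP

YES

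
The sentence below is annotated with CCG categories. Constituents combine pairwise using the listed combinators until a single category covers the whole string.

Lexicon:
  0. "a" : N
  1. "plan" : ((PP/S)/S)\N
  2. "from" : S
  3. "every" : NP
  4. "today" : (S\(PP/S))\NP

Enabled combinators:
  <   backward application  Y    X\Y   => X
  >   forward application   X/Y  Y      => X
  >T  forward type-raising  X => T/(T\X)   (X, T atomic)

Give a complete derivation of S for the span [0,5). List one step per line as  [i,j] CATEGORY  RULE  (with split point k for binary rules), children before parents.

[0,5] S   <
  [0,3] PP/S   >
    [0,2] (PP/S)/S   <
      [0,1] "a" : N
      [1,2] "plan" : ((PP/S)/S)\N
    [2,3] "from" : S
  [3,5] S\(PP/S)   <
    [3,4] "every" : NP
    [4,5] "today" : (S\(PP/S))\NP

[0,1] N  lex  "a"
[1,2] ((PP/S)/S)\N  lex  "plan"
[0,2] (PP/S)/S  <  k=1
[2,3] S  lex  "from"
[0,3] PP/S  >  k=2
[3,4] NP  lex  "every"
[4,5] (S\(PP/S))\NP  lex  "today"
[3,5] S\(PP/S)  <  k=4
[0,5] S  <  k=3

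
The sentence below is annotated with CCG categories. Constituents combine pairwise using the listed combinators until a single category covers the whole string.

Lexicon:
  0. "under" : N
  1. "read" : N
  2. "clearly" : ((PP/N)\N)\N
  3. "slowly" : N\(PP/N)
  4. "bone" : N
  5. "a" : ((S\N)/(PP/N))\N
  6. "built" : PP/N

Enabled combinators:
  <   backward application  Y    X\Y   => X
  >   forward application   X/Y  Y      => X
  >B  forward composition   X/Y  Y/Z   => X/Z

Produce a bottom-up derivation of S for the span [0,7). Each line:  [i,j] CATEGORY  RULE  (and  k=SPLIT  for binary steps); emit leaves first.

[0,1] N  lex  "under"
[1,2] N  lex  "read"
[2,3] ((PP/N)\N)\N  lex  "clearly"
[1,3] (PP/N)\N  <  k=2
[0,3] PP/N  <  k=1
[3,4] N\(PP/N)  lex  "slowly"
[0,4] N  <  k=3
[4,5] N  lex  "bone"
[5,6] ((S\N)/(PP/N))\N  lex  "a"
[4,6] (S\N)/(PP/N)  <  k=5
[6,7] PP/N  lex  "built"
[4,7] S\N  >  k=6
[0,7] S  <  k=4

[0,7] S   <
  [0,4] N   <
    [0,3] PP/N   <
      [0,1] "under" : N
      [1,3] (PP/N)\N   <
        [1,2] "read" : N
        [2,3] "clearly" : ((PP/N)\N)\N
    [3,4] "slowly" : N\(PP/N)
  [4,7] S\N   >
    [4,6] (S\N)/(PP/N)   <
      [4,5] "bone" : N
      [5,6] "a" : ((S\N)/(PP/N))\N
    [6,7] "built" : PP/N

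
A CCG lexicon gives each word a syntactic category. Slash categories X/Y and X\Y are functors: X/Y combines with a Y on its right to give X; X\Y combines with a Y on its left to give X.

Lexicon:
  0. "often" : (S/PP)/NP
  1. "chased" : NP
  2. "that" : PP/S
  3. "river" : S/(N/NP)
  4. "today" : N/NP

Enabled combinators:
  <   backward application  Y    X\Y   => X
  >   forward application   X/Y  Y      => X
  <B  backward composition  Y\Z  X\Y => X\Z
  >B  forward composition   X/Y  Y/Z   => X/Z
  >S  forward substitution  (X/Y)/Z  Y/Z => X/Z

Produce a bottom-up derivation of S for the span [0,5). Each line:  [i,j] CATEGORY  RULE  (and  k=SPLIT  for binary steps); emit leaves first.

[0,5] S   >
  [0,2] S/PP   >
    [0,1] "often" : (S/PP)/NP
    [1,2] "chased" : NP
  [2,5] PP   >
    [2,3] "that" : PP/S
    [3,5] S   >
      [3,4] "river" : S/(N/NP)
      [4,5] "today" : N/NP

[0,1] (S/PP)/NP  lex  "often"
[1,2] NP  lex  "chased"
[0,2] S/PP  >  k=1
[2,3] PP/S  lex  "that"
[3,4] S/(N/NP)  lex  "river"
[4,5] N/NP  lex  "today"
[3,5] S  >  k=4
[2,5] PP  >  k=3
[0,5] S  >  k=2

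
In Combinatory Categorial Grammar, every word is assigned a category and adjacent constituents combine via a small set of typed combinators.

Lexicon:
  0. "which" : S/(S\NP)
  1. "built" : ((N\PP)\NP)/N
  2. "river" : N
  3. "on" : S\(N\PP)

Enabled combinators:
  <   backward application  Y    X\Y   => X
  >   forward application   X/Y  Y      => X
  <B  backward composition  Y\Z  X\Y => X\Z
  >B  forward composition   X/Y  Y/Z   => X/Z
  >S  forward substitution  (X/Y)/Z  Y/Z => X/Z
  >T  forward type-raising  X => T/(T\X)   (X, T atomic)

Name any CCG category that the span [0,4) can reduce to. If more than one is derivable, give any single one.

[0,4] S   >
  [0,1] "which" : S/(S\NP)
  [1,4] S\NP   <B
    [1,3] (N\PP)\NP   >
      [1,2] "built" : ((N\PP)\NP)/N
      [2,3] "river" : N
    [3,4] "on" : S\(N\PP)

S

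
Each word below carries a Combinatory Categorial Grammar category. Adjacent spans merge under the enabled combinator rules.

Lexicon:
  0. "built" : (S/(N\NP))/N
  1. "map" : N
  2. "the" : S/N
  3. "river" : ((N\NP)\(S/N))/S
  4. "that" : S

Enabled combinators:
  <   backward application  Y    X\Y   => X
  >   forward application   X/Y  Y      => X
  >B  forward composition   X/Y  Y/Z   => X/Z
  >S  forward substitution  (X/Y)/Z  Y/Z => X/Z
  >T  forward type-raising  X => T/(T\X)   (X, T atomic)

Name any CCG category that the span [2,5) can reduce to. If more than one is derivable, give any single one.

N\NP

[0,5] S   >
  [0,2] S/(N\NP)   >
    [0,1] "built" : (S/(N\NP))/N
    [1,2] "map" : N
  [2,5] N\NP   <
    [2,3] "the" : S/N
    [3,5] (N\NP)\(S/N)   >
      [3,4] "river" : ((N\NP)\(S/N))/S
      [4,5] "that" : S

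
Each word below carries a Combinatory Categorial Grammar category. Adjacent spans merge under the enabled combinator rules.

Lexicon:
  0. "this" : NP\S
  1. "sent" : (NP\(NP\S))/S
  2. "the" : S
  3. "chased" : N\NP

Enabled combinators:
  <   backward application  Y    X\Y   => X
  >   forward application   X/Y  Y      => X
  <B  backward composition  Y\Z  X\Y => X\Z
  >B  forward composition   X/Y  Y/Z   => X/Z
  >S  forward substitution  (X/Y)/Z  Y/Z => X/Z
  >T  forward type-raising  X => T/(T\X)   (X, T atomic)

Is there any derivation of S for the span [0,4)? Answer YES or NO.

NO

NP\S (NP\(NP\S))/S S N\NP
CKY chart[0,4] = {N, N/(N\N), NP/(NP\N), PP/(PP\N), S/(S\N)}; S ∉ chart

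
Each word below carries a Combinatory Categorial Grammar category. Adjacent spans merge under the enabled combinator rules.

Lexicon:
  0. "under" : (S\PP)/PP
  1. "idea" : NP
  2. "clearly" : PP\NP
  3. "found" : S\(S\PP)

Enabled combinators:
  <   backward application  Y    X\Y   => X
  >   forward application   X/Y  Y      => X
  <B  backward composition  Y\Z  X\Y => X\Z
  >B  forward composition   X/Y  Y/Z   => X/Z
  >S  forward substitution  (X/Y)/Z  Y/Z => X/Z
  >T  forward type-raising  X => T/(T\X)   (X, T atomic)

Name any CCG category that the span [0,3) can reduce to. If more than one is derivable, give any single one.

S\PP

[0,4] S   <
  [0,3] S\PP   >
    [0,1] "under" : (S\PP)/PP
    [1,3] PP   <
      [1,2] "idea" : NP
      [2,3] "clearly" : PP\NP
  [3,4] "found" : S\(S\PP)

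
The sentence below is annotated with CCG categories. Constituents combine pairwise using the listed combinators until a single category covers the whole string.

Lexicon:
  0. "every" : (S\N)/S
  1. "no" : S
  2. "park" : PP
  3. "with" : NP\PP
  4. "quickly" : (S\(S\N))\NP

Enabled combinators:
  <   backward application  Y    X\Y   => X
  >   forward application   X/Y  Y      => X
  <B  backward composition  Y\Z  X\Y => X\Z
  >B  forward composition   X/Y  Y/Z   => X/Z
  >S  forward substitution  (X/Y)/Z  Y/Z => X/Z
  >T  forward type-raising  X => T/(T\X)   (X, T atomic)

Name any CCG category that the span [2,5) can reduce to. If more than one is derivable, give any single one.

S\(S\N)

[0,5] S   <
  [0,2] S\N   >
    [0,1] "every" : (S\N)/S
    [1,2] "no" : S
  [2,5] S\(S\N)   <
    [2,4] NP   >
      [2,3] NP/(NP\PP)   >T
        [2,3] "park" : PP
      [3,4] "with" : NP\PP
    [4,5] "quickly" : (S\(S\N))\NP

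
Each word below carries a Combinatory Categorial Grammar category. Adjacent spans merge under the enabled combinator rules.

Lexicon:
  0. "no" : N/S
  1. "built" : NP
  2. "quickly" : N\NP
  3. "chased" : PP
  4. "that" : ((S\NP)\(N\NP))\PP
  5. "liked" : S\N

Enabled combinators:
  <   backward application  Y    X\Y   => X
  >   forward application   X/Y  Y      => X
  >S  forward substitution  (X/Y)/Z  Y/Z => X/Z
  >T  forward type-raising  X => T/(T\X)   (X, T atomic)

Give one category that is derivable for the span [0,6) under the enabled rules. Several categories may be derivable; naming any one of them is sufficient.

[0,6] S   <
  [0,5] N   >
    [0,1] "no" : N/S
    [1,5] S   >
      [1,2] S/(S\NP)   >T
        [1,2] "built" : NP
      [2,5] S\NP   <
        [2,3] "quickly" : N\NP
        [3,5] (S\NP)\(N\NP)   <
          [3,4] "chased" : PP
          [4,5] "that" : ((S\NP)\(N\NP))\PP
  [5,6] "liked" : S\N

S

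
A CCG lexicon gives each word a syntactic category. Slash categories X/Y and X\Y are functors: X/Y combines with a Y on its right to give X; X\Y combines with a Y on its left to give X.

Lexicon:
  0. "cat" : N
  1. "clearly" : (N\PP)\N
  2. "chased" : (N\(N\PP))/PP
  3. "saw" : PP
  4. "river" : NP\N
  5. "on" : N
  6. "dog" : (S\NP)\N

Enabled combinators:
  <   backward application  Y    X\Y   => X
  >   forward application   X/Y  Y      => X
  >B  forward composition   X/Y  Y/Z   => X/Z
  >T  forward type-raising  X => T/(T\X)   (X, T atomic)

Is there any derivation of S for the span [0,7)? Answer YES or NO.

[0,7] S   <
  [0,5] NP   <
    [0,4] N   <
      [0,2] N\PP   <
        [0,1] "cat" : N
        [1,2] "clearly" : (N\PP)\N
      [2,4] N\(N\PP)   >
        [2,3] "chased" : (N\(N\PP))/PP
        [3,4] "saw" : PP
    [4,5] "river" : NP\N
  [5,7] S\NP   <
    [5,6] "on" : N
    [6,7] "dog" : (S\NP)\N

YES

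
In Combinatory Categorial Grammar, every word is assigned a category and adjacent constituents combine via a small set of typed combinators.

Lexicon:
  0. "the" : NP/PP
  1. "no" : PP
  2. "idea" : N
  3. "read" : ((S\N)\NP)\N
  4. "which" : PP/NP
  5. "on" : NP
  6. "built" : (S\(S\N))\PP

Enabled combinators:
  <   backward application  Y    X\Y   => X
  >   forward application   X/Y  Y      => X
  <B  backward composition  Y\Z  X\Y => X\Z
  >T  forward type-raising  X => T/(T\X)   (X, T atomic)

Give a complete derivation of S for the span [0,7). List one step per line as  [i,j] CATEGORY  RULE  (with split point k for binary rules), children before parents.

[0,7] S   <
  [0,4] S\N   <
    [0,2] NP   >
      [0,1] "the" : NP/PP
      [1,2] "no" : PP
    [2,4] (S\N)\NP   <
      [2,3] "idea" : N
      [3,4] "read" : ((S\N)\NP)\N
  [4,7] S\(S\N)   <
    [4,6] PP   >
      [4,5] "which" : PP/NP
      [5,6] "on" : NP
    [6,7] "built" : (S\(S\N))\PP

[0,1] NP/PP  lex  "the"
[1,2] PP  lex  "no"
[0,2] NP  >  k=1
[2,3] N  lex  "idea"
[3,4] ((S\N)\NP)\N  lex  "read"
[2,4] (S\N)\NP  <  k=3
[0,4] S\N  <  k=2
[4,5] PP/NP  lex  "which"
[5,6] NP  lex  "on"
[4,6] PP  >  k=5
[6,7] (S\(S\N))\PP  lex  "built"
[4,7] S\(S\N)  <  k=6
[0,7] S  <  k=4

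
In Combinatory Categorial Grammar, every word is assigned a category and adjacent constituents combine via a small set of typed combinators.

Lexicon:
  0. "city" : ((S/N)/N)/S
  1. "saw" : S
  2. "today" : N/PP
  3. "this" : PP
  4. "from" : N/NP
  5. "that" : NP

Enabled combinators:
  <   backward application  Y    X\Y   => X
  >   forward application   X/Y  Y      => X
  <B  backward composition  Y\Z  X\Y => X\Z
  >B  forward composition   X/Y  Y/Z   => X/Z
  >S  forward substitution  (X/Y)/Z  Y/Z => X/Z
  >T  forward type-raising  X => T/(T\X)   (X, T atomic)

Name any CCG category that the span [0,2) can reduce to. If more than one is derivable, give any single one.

(S/N)/N

[0,6] S   >
  [0,4] S/N   >
    [0,2] (S/N)/N   >
      [0,1] "city" : ((S/N)/N)/S
      [1,2] "saw" : S
    [2,4] N   >
      [2,3] "today" : N/PP
      [3,4] "this" : PP
  [4,6] N   >
    [4,5] "from" : N/NP
    [5,6] "that" : NP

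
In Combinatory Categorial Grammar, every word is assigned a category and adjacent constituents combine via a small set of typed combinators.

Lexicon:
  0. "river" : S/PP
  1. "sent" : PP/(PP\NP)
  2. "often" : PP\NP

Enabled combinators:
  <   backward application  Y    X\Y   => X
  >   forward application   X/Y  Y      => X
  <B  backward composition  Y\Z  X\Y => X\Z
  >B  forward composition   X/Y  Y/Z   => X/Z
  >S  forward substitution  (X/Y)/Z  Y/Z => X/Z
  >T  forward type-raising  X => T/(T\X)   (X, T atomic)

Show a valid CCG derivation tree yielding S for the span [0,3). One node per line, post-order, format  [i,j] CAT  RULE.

[0,3] S   >
  [0,1] "river" : S/PP
  [1,3] PP   >
    [1,2] "sent" : PP/(PP\NP)
    [2,3] "often" : PP\NP

[0,1] S/PP  lex  "river"
[1,2] PP/(PP\NP)  lex  "sent"
[2,3] PP\NP  lex  "often"
[1,3] PP  >  k=2
[0,3] S  >  k=1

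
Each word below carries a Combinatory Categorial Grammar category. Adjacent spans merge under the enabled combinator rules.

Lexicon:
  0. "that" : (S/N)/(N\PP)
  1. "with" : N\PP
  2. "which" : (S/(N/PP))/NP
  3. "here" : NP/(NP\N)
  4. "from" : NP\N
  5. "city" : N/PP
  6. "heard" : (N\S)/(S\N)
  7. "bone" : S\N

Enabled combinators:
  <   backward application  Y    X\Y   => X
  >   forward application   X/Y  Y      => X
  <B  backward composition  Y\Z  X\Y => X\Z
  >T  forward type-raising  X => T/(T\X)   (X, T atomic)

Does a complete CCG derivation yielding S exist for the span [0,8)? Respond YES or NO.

[0,8] S   >
  [0,2] S/N   >
    [0,1] "that" : (S/N)/(N\PP)
    [1,2] "with" : N\PP
  [2,8] N   <
    [2,6] S   >
      [2,5] S/(N/PP)   >
        [2,3] "which" : (S/(N/PP))/NP
        [3,5] NP   >
          [3,4] "here" : NP/(NP\N)
          [4,5] "from" : NP\N
      [5,6] "city" : N/PP
    [6,8] N\S   >
      [6,7] "heard" : (N\S)/(S\N)
      [7,8] "bone" : S\N

YES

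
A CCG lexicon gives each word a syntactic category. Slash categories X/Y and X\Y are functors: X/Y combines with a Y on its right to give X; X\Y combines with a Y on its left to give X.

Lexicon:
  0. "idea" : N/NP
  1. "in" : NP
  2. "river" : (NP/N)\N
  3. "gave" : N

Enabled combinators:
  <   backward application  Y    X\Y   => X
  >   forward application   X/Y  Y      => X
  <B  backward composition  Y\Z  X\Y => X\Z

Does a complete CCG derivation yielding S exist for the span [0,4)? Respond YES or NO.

N/NP NP (NP/N)\N N
CKY chart[0,4] = {NP}; S ∉ chart

NO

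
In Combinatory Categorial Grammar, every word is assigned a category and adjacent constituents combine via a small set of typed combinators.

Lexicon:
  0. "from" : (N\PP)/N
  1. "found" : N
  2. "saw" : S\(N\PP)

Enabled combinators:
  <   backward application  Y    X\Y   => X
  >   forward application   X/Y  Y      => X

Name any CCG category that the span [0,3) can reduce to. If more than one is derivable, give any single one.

[0,3] S   <
  [0,2] N\PP   >
    [0,1] "from" : (N\PP)/N
    [1,2] "found" : N
  [2,3] "saw" : S\(N\PP)

S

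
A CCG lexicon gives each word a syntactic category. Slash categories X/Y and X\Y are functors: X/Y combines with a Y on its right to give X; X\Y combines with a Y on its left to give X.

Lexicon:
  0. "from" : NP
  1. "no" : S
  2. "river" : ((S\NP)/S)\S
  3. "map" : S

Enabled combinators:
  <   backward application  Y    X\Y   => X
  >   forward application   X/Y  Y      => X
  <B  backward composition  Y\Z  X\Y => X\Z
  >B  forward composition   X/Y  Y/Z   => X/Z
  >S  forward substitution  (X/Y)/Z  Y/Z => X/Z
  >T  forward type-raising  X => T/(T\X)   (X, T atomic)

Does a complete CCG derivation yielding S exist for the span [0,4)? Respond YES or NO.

[0,4] S   <
  [0,1] "from" : NP
  [1,4] S\NP   >
    [1,3] (S\NP)/S   <
      [1,2] "no" : S
      [2,3] "river" : ((S\NP)/S)\S
    [3,4] "map" : S

YES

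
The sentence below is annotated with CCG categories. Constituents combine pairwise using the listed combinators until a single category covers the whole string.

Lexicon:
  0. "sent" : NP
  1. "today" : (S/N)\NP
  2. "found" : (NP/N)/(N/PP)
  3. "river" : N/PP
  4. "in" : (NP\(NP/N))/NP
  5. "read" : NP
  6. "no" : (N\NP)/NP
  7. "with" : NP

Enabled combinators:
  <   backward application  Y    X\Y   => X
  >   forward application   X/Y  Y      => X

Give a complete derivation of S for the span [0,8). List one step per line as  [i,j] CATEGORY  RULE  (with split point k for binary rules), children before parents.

[0,8] S   >
  [0,2] S/N   <
    [0,1] "sent" : NP
    [1,2] "today" : (S/N)\NP
  [2,8] N   <
    [2,6] NP   <
      [2,4] NP/N   >
        [2,3] "found" : (NP/N)/(N/PP)
        [3,4] "river" : N/PP
      [4,6] NP\(NP/N)   >
        [4,5] "in" : (NP\(NP/N))/NP
        [5,6] "read" : NP
    [6,8] N\NP   >
      [6,7] "no" : (N\NP)/NP
      [7,8] "with" : NP

[0,1] NP  lex  "sent"
[1,2] (S/N)\NP  lex  "today"
[0,2] S/N  <  k=1
[2,3] (NP/N)/(N/PP)  lex  "found"
[3,4] N/PP  lex  "river"
[2,4] NP/N  >  k=3
[4,5] (NP\(NP/N))/NP  lex  "in"
[5,6] NP  lex  "read"
[4,6] NP\(NP/N)  >  k=5
[2,6] NP  <  k=4
[6,7] (N\NP)/NP  lex  "no"
[7,8] NP  lex  "with"
[6,8] N\NP  >  k=7
[2,8] N  <  k=6
[0,8] S  >  k=2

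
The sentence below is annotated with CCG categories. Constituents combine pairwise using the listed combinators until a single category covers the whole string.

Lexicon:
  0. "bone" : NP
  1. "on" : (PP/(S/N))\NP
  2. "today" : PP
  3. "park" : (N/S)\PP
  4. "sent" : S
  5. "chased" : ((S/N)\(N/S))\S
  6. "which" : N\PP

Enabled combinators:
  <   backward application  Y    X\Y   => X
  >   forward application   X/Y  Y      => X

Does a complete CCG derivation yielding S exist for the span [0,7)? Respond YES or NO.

NO

NP (PP/(S/N))\NP PP (N/S)\PP S ((S/N)\(N/S))\S N\PP
CKY chart[0,7] = {N}; S ∉ chart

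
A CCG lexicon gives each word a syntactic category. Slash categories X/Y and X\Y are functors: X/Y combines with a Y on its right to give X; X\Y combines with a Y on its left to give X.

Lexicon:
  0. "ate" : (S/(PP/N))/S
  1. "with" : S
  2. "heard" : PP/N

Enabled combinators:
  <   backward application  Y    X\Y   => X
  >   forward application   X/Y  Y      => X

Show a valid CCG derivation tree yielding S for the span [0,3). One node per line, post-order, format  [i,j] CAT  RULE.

[0,3] S   >
  [0,2] S/(PP/N)   >
    [0,1] "ate" : (S/(PP/N))/S
    [1,2] "with" : S
  [2,3] "heard" : PP/N

[0,1] (S/(PP/N))/S  lex  "ate"
[1,2] S  lex  "with"
[0,2] S/(PP/N)  >  k=1
[2,3] PP/N  lex  "heard"
[0,3] S  >  k=2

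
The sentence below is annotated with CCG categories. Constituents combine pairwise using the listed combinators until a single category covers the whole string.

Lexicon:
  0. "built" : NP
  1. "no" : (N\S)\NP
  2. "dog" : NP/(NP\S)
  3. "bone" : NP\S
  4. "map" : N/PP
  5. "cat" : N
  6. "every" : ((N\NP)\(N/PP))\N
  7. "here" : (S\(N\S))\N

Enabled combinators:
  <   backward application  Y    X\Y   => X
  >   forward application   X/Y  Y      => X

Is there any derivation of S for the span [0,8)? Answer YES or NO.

[0,8] S   <
  [0,2] N\S   <
    [0,1] "built" : NP
    [1,2] "no" : (N\S)\NP
  [2,8] S\(N\S)   <
    [2,7] N   <
      [2,4] NP   >
        [2,3] "dog" : NP/(NP\S)
        [3,4] "bone" : NP\S
      [4,7] N\NP   <
        [4,5] "map" : N/PP
        [5,7] (N\NP)\(N/PP)   <
          [5,6] "cat" : N
          [6,7] "every" : ((N\NP)\(N/PP))\N
    [7,8] "here" : (S\(N\S))\N

YES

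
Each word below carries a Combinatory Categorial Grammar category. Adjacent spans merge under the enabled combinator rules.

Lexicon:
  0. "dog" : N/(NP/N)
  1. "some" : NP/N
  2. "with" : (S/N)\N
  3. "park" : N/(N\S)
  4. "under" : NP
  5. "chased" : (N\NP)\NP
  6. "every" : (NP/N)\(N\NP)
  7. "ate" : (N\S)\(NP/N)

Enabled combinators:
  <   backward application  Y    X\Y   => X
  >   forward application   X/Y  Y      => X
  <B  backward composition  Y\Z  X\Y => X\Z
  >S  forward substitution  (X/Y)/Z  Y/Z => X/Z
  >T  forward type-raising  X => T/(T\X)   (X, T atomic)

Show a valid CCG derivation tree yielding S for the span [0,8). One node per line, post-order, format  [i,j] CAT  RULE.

[0,8] S   >
  [0,3] S/N   <
    [0,2] N   >
      [0,1] "dog" : N/(NP/N)
      [1,2] "some" : NP/N
    [2,3] "with" : (S/N)\N
  [3,8] N   >
    [3,4] "park" : N/(N\S)
    [4,8] N\S   <
      [4,7] NP/N   <
        [4,6] N\NP   <
          [4,5] "under" : NP
          [5,6] "chased" : (N\NP)\NP
        [6,7] "every" : (NP/N)\(N\NP)
      [7,8] "ate" : (N\S)\(NP/N)

[0,1] N/(NP/N)  lex  "dog"
[1,2] NP/N  lex  "some"
[0,2] N  >  k=1
[2,3] (S/N)\N  lex  "with"
[0,3] S/N  <  k=2
[3,4] N/(N\S)  lex  "park"
[4,5] NP  lex  "under"
[5,6] (N\NP)\NP  lex  "chased"
[4,6] N\NP  <  k=5
[6,7] (NP/N)\(N\NP)  lex  "every"
[4,7] NP/N  <  k=6
[7,8] (N\S)\(NP/N)  lex  "ate"
[4,8] N\S  <  k=7
[3,8] N  >  k=4
[0,8] S  >  k=3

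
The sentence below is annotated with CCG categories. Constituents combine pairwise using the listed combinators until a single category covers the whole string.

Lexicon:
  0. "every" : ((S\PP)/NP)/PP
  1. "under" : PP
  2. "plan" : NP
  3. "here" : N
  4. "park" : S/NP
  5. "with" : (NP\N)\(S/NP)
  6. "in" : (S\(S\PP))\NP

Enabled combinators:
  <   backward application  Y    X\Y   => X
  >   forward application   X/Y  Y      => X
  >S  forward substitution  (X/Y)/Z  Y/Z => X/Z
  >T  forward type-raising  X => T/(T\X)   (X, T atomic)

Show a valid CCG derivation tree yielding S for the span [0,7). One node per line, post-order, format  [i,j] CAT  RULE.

[0,7] S   <
  [0,3] S\PP   >
    [0,2] (S\PP)/NP   >
      [0,1] "every" : ((S\PP)/NP)/PP
      [1,2] "under" : PP
    [2,3] "plan" : NP
  [3,7] S\(S\PP)   <
    [3,6] NP   <
      [3,4] "here" : N
      [4,6] NP\N   <
        [4,5] "park" : S/NP
        [5,6] "with" : (NP\N)\(S/NP)
    [6,7] "in" : (S\(S\PP))\NP

[0,1] ((S\PP)/NP)/PP  lex  "every"
[1,2] PP  lex  "under"
[0,2] (S\PP)/NP  >  k=1
[2,3] NP  lex  "plan"
[0,3] S\PP  >  k=2
[3,4] N  lex  "here"
[4,5] S/NP  lex  "park"
[5,6] (NP\N)\(S/NP)  lex  "with"
[4,6] NP\N  <  k=5
[3,6] NP  <  k=4
[6,7] (S\(S\PP))\NP  lex  "in"
[3,7] S\(S\PP)  <  k=6
[0,7] S  <  k=3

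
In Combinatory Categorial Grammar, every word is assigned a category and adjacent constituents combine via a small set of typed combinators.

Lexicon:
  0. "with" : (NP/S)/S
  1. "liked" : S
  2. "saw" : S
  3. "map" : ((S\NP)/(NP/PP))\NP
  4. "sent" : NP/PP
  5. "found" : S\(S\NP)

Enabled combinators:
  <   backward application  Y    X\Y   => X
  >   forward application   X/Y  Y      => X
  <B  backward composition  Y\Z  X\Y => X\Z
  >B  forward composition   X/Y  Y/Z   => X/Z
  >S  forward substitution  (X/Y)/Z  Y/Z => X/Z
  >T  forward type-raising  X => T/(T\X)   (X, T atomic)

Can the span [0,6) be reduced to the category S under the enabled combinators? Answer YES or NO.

YES

[0,6] S   <
  [0,5] S\NP   >
    [0,4] (S\NP)/(NP/PP)   <
      [0,3] NP   >
        [0,2] NP/S   >
          [0,1] "with" : (NP/S)/S
          [1,2] "liked" : S
        [2,3] "saw" : S
      [3,4] "map" : ((S\NP)/(NP/PP))\NP
    [4,5] "sent" : NP/PP
  [5,6] "found" : S\(S\NP)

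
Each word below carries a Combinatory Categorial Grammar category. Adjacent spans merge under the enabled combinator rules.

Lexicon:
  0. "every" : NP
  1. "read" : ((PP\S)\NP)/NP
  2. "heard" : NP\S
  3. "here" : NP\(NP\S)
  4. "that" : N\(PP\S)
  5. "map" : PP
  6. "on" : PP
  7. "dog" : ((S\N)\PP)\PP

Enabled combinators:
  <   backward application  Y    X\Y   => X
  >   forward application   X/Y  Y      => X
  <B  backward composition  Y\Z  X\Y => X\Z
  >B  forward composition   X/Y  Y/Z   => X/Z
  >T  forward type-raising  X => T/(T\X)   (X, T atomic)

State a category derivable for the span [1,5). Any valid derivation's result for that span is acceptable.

N\NP

[0,8] S   <
  [0,5] N   >
    [0,1] N/(N\NP)   >T
      [0,1] "every" : NP
    [1,5] N\NP   <B
      [1,4] (PP\S)\NP   >
        [1,2] "read" : ((PP\S)\NP)/NP
        [2,4] NP   <
          [2,3] "heard" : NP\S
          [3,4] "here" : NP\(NP\S)
      [4,5] "that" : N\(PP\S)
  [5,8] S\N   <
    [5,6] "map" : PP
    [6,8] (S\N)\PP   <
      [6,7] "on" : PP
      [7,8] "dog" : ((S\N)\PP)\PP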